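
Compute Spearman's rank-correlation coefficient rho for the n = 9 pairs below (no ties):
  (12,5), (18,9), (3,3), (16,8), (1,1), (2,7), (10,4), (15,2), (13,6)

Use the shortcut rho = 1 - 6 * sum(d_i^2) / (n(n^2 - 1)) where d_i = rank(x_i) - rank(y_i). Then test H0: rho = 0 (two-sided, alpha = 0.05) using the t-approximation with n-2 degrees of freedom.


Step 1: Rank x and y separately (midranks; no ties here).
rank(x): 12->5, 18->9, 3->3, 16->8, 1->1, 2->2, 10->4, 15->7, 13->6
rank(y): 5->5, 9->9, 3->3, 8->8, 1->1, 7->7, 4->4, 2->2, 6->6
Step 2: d_i = R_x(i) - R_y(i); compute d_i^2.
  (5-5)^2=0, (9-9)^2=0, (3-3)^2=0, (8-8)^2=0, (1-1)^2=0, (2-7)^2=25, (4-4)^2=0, (7-2)^2=25, (6-6)^2=0
sum(d^2) = 50.
Step 3: rho = 1 - 6*50 / (9*(9^2 - 1)) = 1 - 300/720 = 0.583333.
Step 4: Under H0, t = rho * sqrt((n-2)/(1-rho^2)) = 1.9001 ~ t(7).
Step 5: Two-sided p-value from the t-distribution with 7 df = 0.099186.
Step 6: alpha = 0.05. fail to reject H0.

rho = 0.5833, p = 0.099186, fail to reject H0 at alpha = 0.05.


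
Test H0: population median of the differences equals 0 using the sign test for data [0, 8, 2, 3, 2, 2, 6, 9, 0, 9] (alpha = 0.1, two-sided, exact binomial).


Step 1: Discard zero differences. Original n = 10; n_eff = number of nonzero differences = 8.
Nonzero differences (with sign): +8, +2, +3, +2, +2, +6, +9, +9
Step 2: Count signs: positive = 8, negative = 0.
Step 3: Under H0: P(positive) = 0.5, so the number of positives S ~ Bin(8, 0.5).
Step 4: Two-sided exact p-value = sum of Bin(8,0.5) probabilities at or below the observed probability = 0.007812.
Step 5: alpha = 0.1. reject H0.

n_eff = 8, pos = 8, neg = 0, p = 0.007812, reject H0.


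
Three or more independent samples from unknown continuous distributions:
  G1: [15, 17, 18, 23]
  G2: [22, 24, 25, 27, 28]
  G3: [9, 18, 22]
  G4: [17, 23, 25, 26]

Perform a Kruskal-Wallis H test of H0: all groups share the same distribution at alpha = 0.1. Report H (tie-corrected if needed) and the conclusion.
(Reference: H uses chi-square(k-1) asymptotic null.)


Step 1: Combine all N = 16 observations and assign midranks.
sorted (value, group, rank): (9,G3,1), (15,G1,2), (17,G1,3.5), (17,G4,3.5), (18,G1,5.5), (18,G3,5.5), (22,G2,7.5), (22,G3,7.5), (23,G1,9.5), (23,G4,9.5), (24,G2,11), (25,G2,12.5), (25,G4,12.5), (26,G4,14), (27,G2,15), (28,G2,16)
Step 2: Sum ranks within each group.
R_1 = 20.5 (n_1 = 4)
R_2 = 62 (n_2 = 5)
R_3 = 14 (n_3 = 3)
R_4 = 39.5 (n_4 = 4)
Step 3: H = 12/(N(N+1)) * sum(R_i^2/n_i) - 3(N+1)
     = 12/(16*17) * (20.5^2/4 + 62^2/5 + 14^2/3 + 39.5^2/4) - 3*17
     = 0.044118 * 1329.26 - 51
     = 7.643750.
Step 4: Ties present; correction factor C = 1 - 30/(16^3 - 16) = 0.992647. Corrected H = 7.643750 / 0.992647 = 7.700370.
Step 5: Under H0, H ~ chi^2(3); p-value = 0.052628.
Step 6: alpha = 0.1. reject H0.

H = 7.7004, df = 3, p = 0.052628, reject H0.


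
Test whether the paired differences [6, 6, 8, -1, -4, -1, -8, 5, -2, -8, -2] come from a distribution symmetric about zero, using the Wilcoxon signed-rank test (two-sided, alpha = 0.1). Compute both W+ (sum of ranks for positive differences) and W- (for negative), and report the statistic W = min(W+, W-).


Step 1: Drop any zero differences (none here) and take |d_i|.
|d| = [6, 6, 8, 1, 4, 1, 8, 5, 2, 8, 2]
Step 2: Midrank |d_i| (ties get averaged ranks).
ranks: |6|->7.5, |6|->7.5, |8|->10, |1|->1.5, |4|->5, |1|->1.5, |8|->10, |5|->6, |2|->3.5, |8|->10, |2|->3.5
Step 3: Attach original signs; sum ranks with positive sign and with negative sign.
W+ = 7.5 + 7.5 + 10 + 6 = 31
W- = 1.5 + 5 + 1.5 + 10 + 3.5 + 10 + 3.5 = 35
(Check: W+ + W- = 66 should equal n(n+1)/2 = 66.)
Step 4: Test statistic W = min(W+, W-) = 31.
Step 5: Ties in |d|, so use the tie-corrected normal approximation.
        E[W] = n(n+1)/4 = 11*12/4 = 33.
        Tie groups: |d|=1 (t=2), |d|=2 (t=2), |d|=6 (t=2), |d|=8 (t=3); sum(t^3 - t) = 42.
        Var[W] = n(n+1)(2n+1)/24 - sum(t^3-t)/48 = 3036/24 - 42/48 = 125.625.
        z = (W - E[W]) / sqrt(Var[W]) = (31 - 33) / 11.2083 = -0.1784.
        Two-sided p = 2*Phi(z) = 0.858378.
Step 6: alpha = 0.1. fail to reject H0.

W+ = 31, W- = 35, W = min = 31, p = 0.858378, fail to reject H0.


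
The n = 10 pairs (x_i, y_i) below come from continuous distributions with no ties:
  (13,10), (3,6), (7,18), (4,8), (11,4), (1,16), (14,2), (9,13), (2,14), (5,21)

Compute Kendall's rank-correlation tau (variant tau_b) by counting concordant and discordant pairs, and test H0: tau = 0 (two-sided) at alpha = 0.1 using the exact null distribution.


Step 1: Enumerate the 45 unordered pairs (i,j) with i<j and classify each by sign(x_j-x_i) * sign(y_j-y_i).
  (1,2):dx=-10,dy=-4->C; (1,3):dx=-6,dy=+8->D; (1,4):dx=-9,dy=-2->C; (1,5):dx=-2,dy=-6->C
  (1,6):dx=-12,dy=+6->D; (1,7):dx=+1,dy=-8->D; (1,8):dx=-4,dy=+3->D; (1,9):dx=-11,dy=+4->D
  (1,10):dx=-8,dy=+11->D; (2,3):dx=+4,dy=+12->C; (2,4):dx=+1,dy=+2->C; (2,5):dx=+8,dy=-2->D
  (2,6):dx=-2,dy=+10->D; (2,7):dx=+11,dy=-4->D; (2,8):dx=+6,dy=+7->C; (2,9):dx=-1,dy=+8->D
  (2,10):dx=+2,dy=+15->C; (3,4):dx=-3,dy=-10->C; (3,5):dx=+4,dy=-14->D; (3,6):dx=-6,dy=-2->C
  (3,7):dx=+7,dy=-16->D; (3,8):dx=+2,dy=-5->D; (3,9):dx=-5,dy=-4->C; (3,10):dx=-2,dy=+3->D
  (4,5):dx=+7,dy=-4->D; (4,6):dx=-3,dy=+8->D; (4,7):dx=+10,dy=-6->D; (4,8):dx=+5,dy=+5->C
  (4,9):dx=-2,dy=+6->D; (4,10):dx=+1,dy=+13->C; (5,6):dx=-10,dy=+12->D; (5,7):dx=+3,dy=-2->D
  (5,8):dx=-2,dy=+9->D; (5,9):dx=-9,dy=+10->D; (5,10):dx=-6,dy=+17->D; (6,7):dx=+13,dy=-14->D
  (6,8):dx=+8,dy=-3->D; (6,9):dx=+1,dy=-2->D; (6,10):dx=+4,dy=+5->C; (7,8):dx=-5,dy=+11->D
  (7,9):dx=-12,dy=+12->D; (7,10):dx=-9,dy=+19->D; (8,9):dx=-7,dy=+1->D; (8,10):dx=-4,dy=+8->D
  (9,10):dx=+3,dy=+7->C
Step 2: C = 14, D = 31, total pairs = 45.
Step 3: tau = (C - D)/(n(n-1)/2) = (14 - 31)/45 = -0.377778.
Step 4: Exact two-sided p-value (enumerate n! = 3628800 permutations of y under H0): p = 0.155742.
Step 5: alpha = 0.1. fail to reject H0.

tau_b = -0.3778 (C=14, D=31), p = 0.155742, fail to reject H0.


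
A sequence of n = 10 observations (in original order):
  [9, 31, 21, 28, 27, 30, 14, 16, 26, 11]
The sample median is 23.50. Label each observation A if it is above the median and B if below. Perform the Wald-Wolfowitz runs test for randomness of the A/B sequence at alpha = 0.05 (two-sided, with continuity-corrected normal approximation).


Step 1: Compute median = 23.50; label A = above, B = below.
Labels in order: BABAAABBAB  (n_A = 5, n_B = 5)
Step 2: Count runs R = 7.
Step 3: Under H0 (random ordering), E[R] = 2*n_A*n_B/(n_A+n_B) + 1 = 2*5*5/10 + 1 = 6.0000.
        Var[R] = 2*n_A*n_B*(2*n_A*n_B - n_A - n_B) / ((n_A+n_B)^2 * (n_A+n_B-1)) = 2000/900 = 2.2222.
        SD[R] = 1.4907.
Step 4: Continuity-corrected z = (R - 0.5 - E[R]) / SD[R] = (7 - 0.5 - 6.0000) / 1.4907 = 0.3354.
Step 5: Two-sided p-value via normal approximation = 2*(1 - Phi(|z|)) = 0.737316.
Step 6: alpha = 0.05. fail to reject H0.

R = 7, z = 0.3354, p = 0.737316, fail to reject H0.


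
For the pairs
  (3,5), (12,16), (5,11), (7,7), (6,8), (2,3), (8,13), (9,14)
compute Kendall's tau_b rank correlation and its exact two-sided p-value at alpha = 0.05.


Step 1: Enumerate the 28 unordered pairs (i,j) with i<j and classify each by sign(x_j-x_i) * sign(y_j-y_i).
  (1,2):dx=+9,dy=+11->C; (1,3):dx=+2,dy=+6->C; (1,4):dx=+4,dy=+2->C; (1,5):dx=+3,dy=+3->C
  (1,6):dx=-1,dy=-2->C; (1,7):dx=+5,dy=+8->C; (1,8):dx=+6,dy=+9->C; (2,3):dx=-7,dy=-5->C
  (2,4):dx=-5,dy=-9->C; (2,5):dx=-6,dy=-8->C; (2,6):dx=-10,dy=-13->C; (2,7):dx=-4,dy=-3->C
  (2,8):dx=-3,dy=-2->C; (3,4):dx=+2,dy=-4->D; (3,5):dx=+1,dy=-3->D; (3,6):dx=-3,dy=-8->C
  (3,7):dx=+3,dy=+2->C; (3,8):dx=+4,dy=+3->C; (4,5):dx=-1,dy=+1->D; (4,6):dx=-5,dy=-4->C
  (4,7):dx=+1,dy=+6->C; (4,8):dx=+2,dy=+7->C; (5,6):dx=-4,dy=-5->C; (5,7):dx=+2,dy=+5->C
  (5,8):dx=+3,dy=+6->C; (6,7):dx=+6,dy=+10->C; (6,8):dx=+7,dy=+11->C; (7,8):dx=+1,dy=+1->C
Step 2: C = 25, D = 3, total pairs = 28.
Step 3: tau = (C - D)/(n(n-1)/2) = (25 - 3)/28 = 0.785714.
Step 4: Exact two-sided p-value (enumerate n! = 40320 permutations of y under H0): p = 0.005506.
Step 5: alpha = 0.05. reject H0.

tau_b = 0.7857 (C=25, D=3), p = 0.005506, reject H0.


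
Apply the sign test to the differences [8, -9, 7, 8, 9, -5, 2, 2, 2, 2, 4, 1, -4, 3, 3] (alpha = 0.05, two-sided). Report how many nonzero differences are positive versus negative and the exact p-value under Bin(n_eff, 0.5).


Step 1: Discard zero differences. Original n = 15; n_eff = number of nonzero differences = 15.
Nonzero differences (with sign): +8, -9, +7, +8, +9, -5, +2, +2, +2, +2, +4, +1, -4, +3, +3
Step 2: Count signs: positive = 12, negative = 3.
Step 3: Under H0: P(positive) = 0.5, so the number of positives S ~ Bin(15, 0.5).
Step 4: Two-sided exact p-value = sum of Bin(15,0.5) probabilities at or below the observed probability = 0.035156.
Step 5: alpha = 0.05. reject H0.

n_eff = 15, pos = 12, neg = 3, p = 0.035156, reject H0.


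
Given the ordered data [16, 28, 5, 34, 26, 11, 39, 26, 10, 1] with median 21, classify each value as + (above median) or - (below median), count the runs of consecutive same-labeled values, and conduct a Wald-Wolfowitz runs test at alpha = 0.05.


Step 1: Compute median = 21; label A = above, B = below.
Labels in order: BABAABAABB  (n_A = 5, n_B = 5)
Step 2: Count runs R = 7.
Step 3: Under H0 (random ordering), E[R] = 2*n_A*n_B/(n_A+n_B) + 1 = 2*5*5/10 + 1 = 6.0000.
        Var[R] = 2*n_A*n_B*(2*n_A*n_B - n_A - n_B) / ((n_A+n_B)^2 * (n_A+n_B-1)) = 2000/900 = 2.2222.
        SD[R] = 1.4907.
Step 4: Continuity-corrected z = (R - 0.5 - E[R]) / SD[R] = (7 - 0.5 - 6.0000) / 1.4907 = 0.3354.
Step 5: Two-sided p-value via normal approximation = 2*(1 - Phi(|z|)) = 0.737316.
Step 6: alpha = 0.05. fail to reject H0.

R = 7, z = 0.3354, p = 0.737316, fail to reject H0.


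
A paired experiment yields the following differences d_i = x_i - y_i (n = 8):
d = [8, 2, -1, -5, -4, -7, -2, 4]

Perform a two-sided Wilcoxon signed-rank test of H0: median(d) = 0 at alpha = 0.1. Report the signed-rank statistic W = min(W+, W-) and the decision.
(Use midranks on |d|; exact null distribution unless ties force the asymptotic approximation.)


Step 1: Drop any zero differences (none here) and take |d_i|.
|d| = [8, 2, 1, 5, 4, 7, 2, 4]
Step 2: Midrank |d_i| (ties get averaged ranks).
ranks: |8|->8, |2|->2.5, |1|->1, |5|->6, |4|->4.5, |7|->7, |2|->2.5, |4|->4.5
Step 3: Attach original signs; sum ranks with positive sign and with negative sign.
W+ = 8 + 2.5 + 4.5 = 15
W- = 1 + 6 + 4.5 + 7 + 2.5 = 21
(Check: W+ + W- = 36 should equal n(n+1)/2 = 36.)
Step 4: Test statistic W = min(W+, W-) = 15.
Step 5: Ties in |d|, so use the tie-corrected normal approximation.
        E[W] = n(n+1)/4 = 8*9/4 = 18.
        Tie groups: |d|=2 (t=2), |d|=4 (t=2); sum(t^3 - t) = 12.
        Var[W] = n(n+1)(2n+1)/24 - sum(t^3-t)/48 = 1224/24 - 12/48 = 50.75.
        z = (W - E[W]) / sqrt(Var[W]) = (15 - 18) / 7.1239 = -0.4211.
        Two-sided p = 2*Phi(z) = 0.673669.
Step 6: alpha = 0.1. fail to reject H0.

W+ = 15, W- = 21, W = min = 15, p = 0.673669, fail to reject H0.


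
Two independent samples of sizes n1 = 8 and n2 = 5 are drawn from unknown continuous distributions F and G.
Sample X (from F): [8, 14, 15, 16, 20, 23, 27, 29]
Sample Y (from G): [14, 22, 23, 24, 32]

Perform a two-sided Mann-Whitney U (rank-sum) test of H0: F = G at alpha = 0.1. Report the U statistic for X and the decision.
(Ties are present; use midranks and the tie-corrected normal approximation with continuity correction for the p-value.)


Step 1: Combine and sort all 13 observations; assign midranks.
sorted (value, group): (8,X), (14,X), (14,Y), (15,X), (16,X), (20,X), (22,Y), (23,X), (23,Y), (24,Y), (27,X), (29,X), (32,Y)
ranks: 8->1, 14->2.5, 14->2.5, 15->4, 16->5, 20->6, 22->7, 23->8.5, 23->8.5, 24->10, 27->11, 29->12, 32->13
Step 2: Rank sum for X: R1 = 1 + 2.5 + 4 + 5 + 6 + 8.5 + 11 + 12 = 50.
Step 3: U_X = R1 - n1(n1+1)/2 = 50 - 8*9/2 = 50 - 36 = 14.
       U_Y = n1*n2 - U_X = 40 - 14 = 26.
Step 4: Ties are present, so use the tie-corrected normal approximation (with continuity correction) for the p-value.
Step 5: p-value = 0.419471; compare to alpha = 0.1. fail to reject H0.

U_X = 14, p = 0.419471, fail to reject H0 at alpha = 0.1.


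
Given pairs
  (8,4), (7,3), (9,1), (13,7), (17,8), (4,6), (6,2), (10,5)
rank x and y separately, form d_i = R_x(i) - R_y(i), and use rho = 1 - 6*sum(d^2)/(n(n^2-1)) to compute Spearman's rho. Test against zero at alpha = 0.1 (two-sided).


Step 1: Rank x and y separately (midranks; no ties here).
rank(x): 8->4, 7->3, 9->5, 13->7, 17->8, 4->1, 6->2, 10->6
rank(y): 4->4, 3->3, 1->1, 7->7, 8->8, 6->6, 2->2, 5->5
Step 2: d_i = R_x(i) - R_y(i); compute d_i^2.
  (4-4)^2=0, (3-3)^2=0, (5-1)^2=16, (7-7)^2=0, (8-8)^2=0, (1-6)^2=25, (2-2)^2=0, (6-5)^2=1
sum(d^2) = 42.
Step 3: rho = 1 - 6*42 / (8*(8^2 - 1)) = 1 - 252/504 = 0.500000.
Step 4: Under H0, t = rho * sqrt((n-2)/(1-rho^2)) = 1.4142 ~ t(6).
Step 5: Two-sided p-value from the t-distribution with 6 df = 0.207031.
Step 6: alpha = 0.1. fail to reject H0.

rho = 0.5000, p = 0.207031, fail to reject H0 at alpha = 0.1.


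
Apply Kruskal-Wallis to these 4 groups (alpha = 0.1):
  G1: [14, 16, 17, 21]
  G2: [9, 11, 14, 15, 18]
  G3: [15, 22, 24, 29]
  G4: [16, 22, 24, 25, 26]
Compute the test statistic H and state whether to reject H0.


Step 1: Combine all N = 18 observations and assign midranks.
sorted (value, group, rank): (9,G2,1), (11,G2,2), (14,G1,3.5), (14,G2,3.5), (15,G2,5.5), (15,G3,5.5), (16,G1,7.5), (16,G4,7.5), (17,G1,9), (18,G2,10), (21,G1,11), (22,G3,12.5), (22,G4,12.5), (24,G3,14.5), (24,G4,14.5), (25,G4,16), (26,G4,17), (29,G3,18)
Step 2: Sum ranks within each group.
R_1 = 31 (n_1 = 4)
R_2 = 22 (n_2 = 5)
R_3 = 50.5 (n_3 = 4)
R_4 = 67.5 (n_4 = 5)
Step 3: H = 12/(N(N+1)) * sum(R_i^2/n_i) - 3(N+1)
     = 12/(18*19) * (31^2/4 + 22^2/5 + 50.5^2/4 + 67.5^2/5) - 3*19
     = 0.035088 * 1885.86 - 57
     = 9.170614.
Step 4: Ties present; correction factor C = 1 - 30/(18^3 - 18) = 0.994840. Corrected H = 9.170614 / 0.994840 = 9.218179.
Step 5: Under H0, H ~ chi^2(3); p-value = 0.026526.
Step 6: alpha = 0.1. reject H0.

H = 9.2182, df = 3, p = 0.026526, reject H0.


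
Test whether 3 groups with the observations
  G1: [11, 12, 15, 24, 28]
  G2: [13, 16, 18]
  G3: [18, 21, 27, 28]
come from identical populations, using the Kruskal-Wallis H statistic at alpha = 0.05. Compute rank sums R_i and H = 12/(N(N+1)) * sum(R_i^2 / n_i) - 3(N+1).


Step 1: Combine all N = 12 observations and assign midranks.
sorted (value, group, rank): (11,G1,1), (12,G1,2), (13,G2,3), (15,G1,4), (16,G2,5), (18,G2,6.5), (18,G3,6.5), (21,G3,8), (24,G1,9), (27,G3,10), (28,G1,11.5), (28,G3,11.5)
Step 2: Sum ranks within each group.
R_1 = 27.5 (n_1 = 5)
R_2 = 14.5 (n_2 = 3)
R_3 = 36 (n_3 = 4)
Step 3: H = 12/(N(N+1)) * sum(R_i^2/n_i) - 3(N+1)
     = 12/(12*13) * (27.5^2/5 + 14.5^2/3 + 36^2/4) - 3*13
     = 0.076923 * 545.333 - 39
     = 2.948718.
Step 4: Ties present; correction factor C = 1 - 12/(12^3 - 12) = 0.993007. Corrected H = 2.948718 / 0.993007 = 2.969484.
Step 5: Under H0, H ~ chi^2(2); p-value = 0.226561.
Step 6: alpha = 0.05. fail to reject H0.

H = 2.9695, df = 2, p = 0.226561, fail to reject H0.


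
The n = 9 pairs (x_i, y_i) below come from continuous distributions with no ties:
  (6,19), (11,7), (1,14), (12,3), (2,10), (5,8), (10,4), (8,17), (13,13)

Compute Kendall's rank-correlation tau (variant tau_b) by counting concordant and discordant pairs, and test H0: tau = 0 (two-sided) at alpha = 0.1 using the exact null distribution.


Step 1: Enumerate the 36 unordered pairs (i,j) with i<j and classify each by sign(x_j-x_i) * sign(y_j-y_i).
  (1,2):dx=+5,dy=-12->D; (1,3):dx=-5,dy=-5->C; (1,4):dx=+6,dy=-16->D; (1,5):dx=-4,dy=-9->C
  (1,6):dx=-1,dy=-11->C; (1,7):dx=+4,dy=-15->D; (1,8):dx=+2,dy=-2->D; (1,9):dx=+7,dy=-6->D
  (2,3):dx=-10,dy=+7->D; (2,4):dx=+1,dy=-4->D; (2,5):dx=-9,dy=+3->D; (2,6):dx=-6,dy=+1->D
  (2,7):dx=-1,dy=-3->C; (2,8):dx=-3,dy=+10->D; (2,9):dx=+2,dy=+6->C; (3,4):dx=+11,dy=-11->D
  (3,5):dx=+1,dy=-4->D; (3,6):dx=+4,dy=-6->D; (3,7):dx=+9,dy=-10->D; (3,8):dx=+7,dy=+3->C
  (3,9):dx=+12,dy=-1->D; (4,5):dx=-10,dy=+7->D; (4,6):dx=-7,dy=+5->D; (4,7):dx=-2,dy=+1->D
  (4,8):dx=-4,dy=+14->D; (4,9):dx=+1,dy=+10->C; (5,6):dx=+3,dy=-2->D; (5,7):dx=+8,dy=-6->D
  (5,8):dx=+6,dy=+7->C; (5,9):dx=+11,dy=+3->C; (6,7):dx=+5,dy=-4->D; (6,8):dx=+3,dy=+9->C
  (6,9):dx=+8,dy=+5->C; (7,8):dx=-2,dy=+13->D; (7,9):dx=+3,dy=+9->C; (8,9):dx=+5,dy=-4->D
Step 2: C = 12, D = 24, total pairs = 36.
Step 3: tau = (C - D)/(n(n-1)/2) = (12 - 24)/36 = -0.333333.
Step 4: Exact two-sided p-value (enumerate n! = 362880 permutations of y under H0): p = 0.259518.
Step 5: alpha = 0.1. fail to reject H0.

tau_b = -0.3333 (C=12, D=24), p = 0.259518, fail to reject H0.


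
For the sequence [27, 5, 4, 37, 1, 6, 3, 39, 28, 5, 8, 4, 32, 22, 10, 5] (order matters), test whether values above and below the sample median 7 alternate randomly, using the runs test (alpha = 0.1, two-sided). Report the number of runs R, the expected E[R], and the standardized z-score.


Step 1: Compute median = 7; label A = above, B = below.
Labels in order: ABBABBBAABABAAAB  (n_A = 8, n_B = 8)
Step 2: Count runs R = 10.
Step 3: Under H0 (random ordering), E[R] = 2*n_A*n_B/(n_A+n_B) + 1 = 2*8*8/16 + 1 = 9.0000.
        Var[R] = 2*n_A*n_B*(2*n_A*n_B - n_A - n_B) / ((n_A+n_B)^2 * (n_A+n_B-1)) = 14336/3840 = 3.7333.
        SD[R] = 1.9322.
Step 4: Continuity-corrected z = (R - 0.5 - E[R]) / SD[R] = (10 - 0.5 - 9.0000) / 1.9322 = 0.2588.
Step 5: Two-sided p-value via normal approximation = 2*(1 - Phi(|z|)) = 0.795809.
Step 6: alpha = 0.1. fail to reject H0.

R = 10, z = 0.2588, p = 0.795809, fail to reject H0.


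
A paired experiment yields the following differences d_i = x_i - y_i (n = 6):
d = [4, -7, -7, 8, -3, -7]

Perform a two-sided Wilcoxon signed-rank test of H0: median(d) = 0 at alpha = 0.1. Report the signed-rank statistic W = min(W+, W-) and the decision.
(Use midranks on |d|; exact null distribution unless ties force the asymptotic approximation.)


Step 1: Drop any zero differences (none here) and take |d_i|.
|d| = [4, 7, 7, 8, 3, 7]
Step 2: Midrank |d_i| (ties get averaged ranks).
ranks: |4|->2, |7|->4, |7|->4, |8|->6, |3|->1, |7|->4
Step 3: Attach original signs; sum ranks with positive sign and with negative sign.
W+ = 2 + 6 = 8
W- = 4 + 4 + 1 + 4 = 13
(Check: W+ + W- = 21 should equal n(n+1)/2 = 21.)
Step 4: Test statistic W = min(W+, W-) = 8.
Step 5: Ties in |d|, so use the tie-corrected normal approximation.
        E[W] = n(n+1)/4 = 6*7/4 = 10.5.
        Tie groups: |d|=7 (t=3); sum(t^3 - t) = 24.
        Var[W] = n(n+1)(2n+1)/24 - sum(t^3-t)/48 = 546/24 - 24/48 = 22.25.
        z = (W - E[W]) / sqrt(Var[W]) = (8 - 10.5) / 4.7170 = -0.5300.
        Two-sided p = 2*Phi(z) = 0.596113.
Step 6: alpha = 0.1. fail to reject H0.

W+ = 8, W- = 13, W = min = 8, p = 0.596113, fail to reject H0.


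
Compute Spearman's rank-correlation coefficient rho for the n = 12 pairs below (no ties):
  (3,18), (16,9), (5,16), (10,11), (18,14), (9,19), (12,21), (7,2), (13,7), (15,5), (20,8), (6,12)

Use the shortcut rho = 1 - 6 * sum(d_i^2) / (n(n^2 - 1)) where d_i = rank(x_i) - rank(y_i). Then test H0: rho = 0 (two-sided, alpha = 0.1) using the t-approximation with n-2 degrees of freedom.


Step 1: Rank x and y separately (midranks; no ties here).
rank(x): 3->1, 16->10, 5->2, 10->6, 18->11, 9->5, 12->7, 7->4, 13->8, 15->9, 20->12, 6->3
rank(y): 18->10, 9->5, 16->9, 11->6, 14->8, 19->11, 21->12, 2->1, 7->3, 5->2, 8->4, 12->7
Step 2: d_i = R_x(i) - R_y(i); compute d_i^2.
  (1-10)^2=81, (10-5)^2=25, (2-9)^2=49, (6-6)^2=0, (11-8)^2=9, (5-11)^2=36, (7-12)^2=25, (4-1)^2=9, (8-3)^2=25, (9-2)^2=49, (12-4)^2=64, (3-7)^2=16
sum(d^2) = 388.
Step 3: rho = 1 - 6*388 / (12*(12^2 - 1)) = 1 - 2328/1716 = -0.356643.
Step 4: Under H0, t = rho * sqrt((n-2)/(1-rho^2)) = -1.2072 ~ t(10).
Step 5: Two-sided p-value from the t-distribution with 10 df = 0.255138.
Step 6: alpha = 0.1. fail to reject H0.

rho = -0.3566, p = 0.255138, fail to reject H0 at alpha = 0.1.


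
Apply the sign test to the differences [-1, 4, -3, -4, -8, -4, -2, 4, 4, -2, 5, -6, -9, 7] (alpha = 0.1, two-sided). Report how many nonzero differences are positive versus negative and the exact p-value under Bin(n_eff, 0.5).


Step 1: Discard zero differences. Original n = 14; n_eff = number of nonzero differences = 14.
Nonzero differences (with sign): -1, +4, -3, -4, -8, -4, -2, +4, +4, -2, +5, -6, -9, +7
Step 2: Count signs: positive = 5, negative = 9.
Step 3: Under H0: P(positive) = 0.5, so the number of positives S ~ Bin(14, 0.5).
Step 4: Two-sided exact p-value = sum of Bin(14,0.5) probabilities at or below the observed probability = 0.423950.
Step 5: alpha = 0.1. fail to reject H0.

n_eff = 14, pos = 5, neg = 9, p = 0.423950, fail to reject H0.


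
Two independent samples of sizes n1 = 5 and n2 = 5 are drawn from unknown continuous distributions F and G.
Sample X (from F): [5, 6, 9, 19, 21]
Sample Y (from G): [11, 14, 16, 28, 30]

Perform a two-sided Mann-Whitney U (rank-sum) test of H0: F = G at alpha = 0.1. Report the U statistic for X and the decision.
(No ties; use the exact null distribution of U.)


Step 1: Combine and sort all 10 observations; assign midranks.
sorted (value, group): (5,X), (6,X), (9,X), (11,Y), (14,Y), (16,Y), (19,X), (21,X), (28,Y), (30,Y)
ranks: 5->1, 6->2, 9->3, 11->4, 14->5, 16->6, 19->7, 21->8, 28->9, 30->10
Step 2: Rank sum for X: R1 = 1 + 2 + 3 + 7 + 8 = 21.
Step 3: U_X = R1 - n1(n1+1)/2 = 21 - 5*6/2 = 21 - 15 = 6.
       U_Y = n1*n2 - U_X = 25 - 6 = 19.
Step 4: No ties, so the exact null distribution of U (based on enumerating the C(10,5) = 252 equally likely rank assignments) gives the two-sided p-value.
Step 5: p-value = 0.222222; compare to alpha = 0.1. fail to reject H0.

U_X = 6, p = 0.222222, fail to reject H0 at alpha = 0.1.


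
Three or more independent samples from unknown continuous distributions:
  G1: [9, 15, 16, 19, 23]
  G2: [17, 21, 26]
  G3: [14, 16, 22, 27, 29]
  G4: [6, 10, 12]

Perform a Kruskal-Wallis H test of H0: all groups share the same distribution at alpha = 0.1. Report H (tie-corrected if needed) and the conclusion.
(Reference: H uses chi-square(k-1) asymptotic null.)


Step 1: Combine all N = 16 observations and assign midranks.
sorted (value, group, rank): (6,G4,1), (9,G1,2), (10,G4,3), (12,G4,4), (14,G3,5), (15,G1,6), (16,G1,7.5), (16,G3,7.5), (17,G2,9), (19,G1,10), (21,G2,11), (22,G3,12), (23,G1,13), (26,G2,14), (27,G3,15), (29,G3,16)
Step 2: Sum ranks within each group.
R_1 = 38.5 (n_1 = 5)
R_2 = 34 (n_2 = 3)
R_3 = 55.5 (n_3 = 5)
R_4 = 8 (n_4 = 3)
Step 3: H = 12/(N(N+1)) * sum(R_i^2/n_i) - 3(N+1)
     = 12/(16*17) * (38.5^2/5 + 34^2/3 + 55.5^2/5 + 8^2/3) - 3*17
     = 0.044118 * 1319.17 - 51
     = 7.198529.
Step 4: Ties present; correction factor C = 1 - 6/(16^3 - 16) = 0.998529. Corrected H = 7.198529 / 0.998529 = 7.209131.
Step 5: Under H0, H ~ chi^2(3); p-value = 0.065522.
Step 6: alpha = 0.1. reject H0.

H = 7.2091, df = 3, p = 0.065522, reject H0.


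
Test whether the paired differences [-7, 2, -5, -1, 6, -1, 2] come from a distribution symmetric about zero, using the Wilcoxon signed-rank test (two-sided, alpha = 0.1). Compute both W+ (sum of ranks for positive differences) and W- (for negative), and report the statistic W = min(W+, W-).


Step 1: Drop any zero differences (none here) and take |d_i|.
|d| = [7, 2, 5, 1, 6, 1, 2]
Step 2: Midrank |d_i| (ties get averaged ranks).
ranks: |7|->7, |2|->3.5, |5|->5, |1|->1.5, |6|->6, |1|->1.5, |2|->3.5
Step 3: Attach original signs; sum ranks with positive sign and with negative sign.
W+ = 3.5 + 6 + 3.5 = 13
W- = 7 + 5 + 1.5 + 1.5 = 15
(Check: W+ + W- = 28 should equal n(n+1)/2 = 28.)
Step 4: Test statistic W = min(W+, W-) = 13.
Step 5: Ties in |d|, so use the tie-corrected normal approximation.
        E[W] = n(n+1)/4 = 7*8/4 = 14.
        Tie groups: |d|=1 (t=2), |d|=2 (t=2); sum(t^3 - t) = 12.
        Var[W] = n(n+1)(2n+1)/24 - sum(t^3-t)/48 = 840/24 - 12/48 = 34.75.
        z = (W - E[W]) / sqrt(Var[W]) = (13 - 14) / 5.8949 = -0.1696.
        Two-sided p = 2*Phi(z) = 0.865295.
Step 6: alpha = 0.1. fail to reject H0.

W+ = 13, W- = 15, W = min = 13, p = 0.865295, fail to reject H0.


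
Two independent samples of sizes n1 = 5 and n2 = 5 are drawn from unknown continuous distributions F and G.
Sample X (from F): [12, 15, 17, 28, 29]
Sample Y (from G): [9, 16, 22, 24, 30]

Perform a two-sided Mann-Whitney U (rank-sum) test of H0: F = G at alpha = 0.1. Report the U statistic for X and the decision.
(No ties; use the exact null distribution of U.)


Step 1: Combine and sort all 10 observations; assign midranks.
sorted (value, group): (9,Y), (12,X), (15,X), (16,Y), (17,X), (22,Y), (24,Y), (28,X), (29,X), (30,Y)
ranks: 9->1, 12->2, 15->3, 16->4, 17->5, 22->6, 24->7, 28->8, 29->9, 30->10
Step 2: Rank sum for X: R1 = 2 + 3 + 5 + 8 + 9 = 27.
Step 3: U_X = R1 - n1(n1+1)/2 = 27 - 5*6/2 = 27 - 15 = 12.
       U_Y = n1*n2 - U_X = 25 - 12 = 13.
Step 4: No ties, so the exact null distribution of U (based on enumerating the C(10,5) = 252 equally likely rank assignments) gives the two-sided p-value.
Step 5: p-value = 1.000000; compare to alpha = 0.1. fail to reject H0.

U_X = 12, p = 1.000000, fail to reject H0 at alpha = 0.1.


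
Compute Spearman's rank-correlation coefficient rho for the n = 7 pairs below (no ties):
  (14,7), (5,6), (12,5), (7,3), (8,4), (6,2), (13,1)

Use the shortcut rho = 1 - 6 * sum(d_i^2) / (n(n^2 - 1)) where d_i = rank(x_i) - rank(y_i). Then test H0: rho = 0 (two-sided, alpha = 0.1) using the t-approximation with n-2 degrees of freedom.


Step 1: Rank x and y separately (midranks; no ties here).
rank(x): 14->7, 5->1, 12->5, 7->3, 8->4, 6->2, 13->6
rank(y): 7->7, 6->6, 5->5, 3->3, 4->4, 2->2, 1->1
Step 2: d_i = R_x(i) - R_y(i); compute d_i^2.
  (7-7)^2=0, (1-6)^2=25, (5-5)^2=0, (3-3)^2=0, (4-4)^2=0, (2-2)^2=0, (6-1)^2=25
sum(d^2) = 50.
Step 3: rho = 1 - 6*50 / (7*(7^2 - 1)) = 1 - 300/336 = 0.107143.
Step 4: Under H0, t = rho * sqrt((n-2)/(1-rho^2)) = 0.2410 ~ t(5).
Step 5: Two-sided p-value from the t-distribution with 5 df = 0.819151.
Step 6: alpha = 0.1. fail to reject H0.

rho = 0.1071, p = 0.819151, fail to reject H0 at alpha = 0.1.


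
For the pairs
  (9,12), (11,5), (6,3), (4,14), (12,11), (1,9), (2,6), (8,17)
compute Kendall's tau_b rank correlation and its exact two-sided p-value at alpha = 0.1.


Step 1: Enumerate the 28 unordered pairs (i,j) with i<j and classify each by sign(x_j-x_i) * sign(y_j-y_i).
  (1,2):dx=+2,dy=-7->D; (1,3):dx=-3,dy=-9->C; (1,4):dx=-5,dy=+2->D; (1,5):dx=+3,dy=-1->D
  (1,6):dx=-8,dy=-3->C; (1,7):dx=-7,dy=-6->C; (1,8):dx=-1,dy=+5->D; (2,3):dx=-5,dy=-2->C
  (2,4):dx=-7,dy=+9->D; (2,5):dx=+1,dy=+6->C; (2,6):dx=-10,dy=+4->D; (2,7):dx=-9,dy=+1->D
  (2,8):dx=-3,dy=+12->D; (3,4):dx=-2,dy=+11->D; (3,5):dx=+6,dy=+8->C; (3,6):dx=-5,dy=+6->D
  (3,7):dx=-4,dy=+3->D; (3,8):dx=+2,dy=+14->C; (4,5):dx=+8,dy=-3->D; (4,6):dx=-3,dy=-5->C
  (4,7):dx=-2,dy=-8->C; (4,8):dx=+4,dy=+3->C; (5,6):dx=-11,dy=-2->C; (5,7):dx=-10,dy=-5->C
  (5,8):dx=-4,dy=+6->D; (6,7):dx=+1,dy=-3->D; (6,8):dx=+7,dy=+8->C; (7,8):dx=+6,dy=+11->C
Step 2: C = 14, D = 14, total pairs = 28.
Step 3: tau = (C - D)/(n(n-1)/2) = (14 - 14)/28 = 0.000000.
Step 4: Exact two-sided p-value (enumerate n! = 40320 permutations of y under H0): p = 1.000000.
Step 5: alpha = 0.1. fail to reject H0.

tau_b = 0.0000 (C=14, D=14), p = 1.000000, fail to reject H0.


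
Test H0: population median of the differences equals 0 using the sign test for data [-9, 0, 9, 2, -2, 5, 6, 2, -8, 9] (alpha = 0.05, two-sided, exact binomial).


Step 1: Discard zero differences. Original n = 10; n_eff = number of nonzero differences = 9.
Nonzero differences (with sign): -9, +9, +2, -2, +5, +6, +2, -8, +9
Step 2: Count signs: positive = 6, negative = 3.
Step 3: Under H0: P(positive) = 0.5, so the number of positives S ~ Bin(9, 0.5).
Step 4: Two-sided exact p-value = sum of Bin(9,0.5) probabilities at or below the observed probability = 0.507812.
Step 5: alpha = 0.05. fail to reject H0.

n_eff = 9, pos = 6, neg = 3, p = 0.507812, fail to reject H0.


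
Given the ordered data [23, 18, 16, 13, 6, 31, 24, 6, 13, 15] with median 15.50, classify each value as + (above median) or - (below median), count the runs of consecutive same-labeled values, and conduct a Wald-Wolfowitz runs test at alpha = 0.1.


Step 1: Compute median = 15.50; label A = above, B = below.
Labels in order: AAABBAABBB  (n_A = 5, n_B = 5)
Step 2: Count runs R = 4.
Step 3: Under H0 (random ordering), E[R] = 2*n_A*n_B/(n_A+n_B) + 1 = 2*5*5/10 + 1 = 6.0000.
        Var[R] = 2*n_A*n_B*(2*n_A*n_B - n_A - n_B) / ((n_A+n_B)^2 * (n_A+n_B-1)) = 2000/900 = 2.2222.
        SD[R] = 1.4907.
Step 4: Continuity-corrected z = (R + 0.5 - E[R]) / SD[R] = (4 + 0.5 - 6.0000) / 1.4907 = -1.0062.
Step 5: Two-sided p-value via normal approximation = 2*(1 - Phi(|z|)) = 0.314305.
Step 6: alpha = 0.1. fail to reject H0.

R = 4, z = -1.0062, p = 0.314305, fail to reject H0.


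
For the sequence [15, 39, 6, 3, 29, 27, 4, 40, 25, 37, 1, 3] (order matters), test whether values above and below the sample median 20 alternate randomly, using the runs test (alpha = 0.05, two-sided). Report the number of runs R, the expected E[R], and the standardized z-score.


Step 1: Compute median = 20; label A = above, B = below.
Labels in order: BABBAABAAABB  (n_A = 6, n_B = 6)
Step 2: Count runs R = 7.
Step 3: Under H0 (random ordering), E[R] = 2*n_A*n_B/(n_A+n_B) + 1 = 2*6*6/12 + 1 = 7.0000.
        Var[R] = 2*n_A*n_B*(2*n_A*n_B - n_A - n_B) / ((n_A+n_B)^2 * (n_A+n_B-1)) = 4320/1584 = 2.7273.
        SD[R] = 1.6514.
Step 4: R = E[R], so z = 0 with no continuity correction.
Step 5: Two-sided p-value via normal approximation = 2*(1 - Phi(|z|)) = 1.000000.
Step 6: alpha = 0.05. fail to reject H0.

R = 7, z = 0.0000, p = 1.000000, fail to reject H0.


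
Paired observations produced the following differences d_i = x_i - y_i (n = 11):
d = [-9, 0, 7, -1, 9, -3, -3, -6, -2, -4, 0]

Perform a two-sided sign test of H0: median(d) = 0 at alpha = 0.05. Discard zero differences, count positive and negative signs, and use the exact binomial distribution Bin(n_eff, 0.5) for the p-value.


Step 1: Discard zero differences. Original n = 11; n_eff = number of nonzero differences = 9.
Nonzero differences (with sign): -9, +7, -1, +9, -3, -3, -6, -2, -4
Step 2: Count signs: positive = 2, negative = 7.
Step 3: Under H0: P(positive) = 0.5, so the number of positives S ~ Bin(9, 0.5).
Step 4: Two-sided exact p-value = sum of Bin(9,0.5) probabilities at or below the observed probability = 0.179688.
Step 5: alpha = 0.05. fail to reject H0.

n_eff = 9, pos = 2, neg = 7, p = 0.179688, fail to reject H0.


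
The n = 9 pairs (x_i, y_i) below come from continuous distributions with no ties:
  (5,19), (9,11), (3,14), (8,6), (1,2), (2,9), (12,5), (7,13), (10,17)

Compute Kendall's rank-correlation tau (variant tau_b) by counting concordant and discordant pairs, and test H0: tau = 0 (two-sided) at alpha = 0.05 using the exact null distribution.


Step 1: Enumerate the 36 unordered pairs (i,j) with i<j and classify each by sign(x_j-x_i) * sign(y_j-y_i).
  (1,2):dx=+4,dy=-8->D; (1,3):dx=-2,dy=-5->C; (1,4):dx=+3,dy=-13->D; (1,5):dx=-4,dy=-17->C
  (1,6):dx=-3,dy=-10->C; (1,7):dx=+7,dy=-14->D; (1,8):dx=+2,dy=-6->D; (1,9):dx=+5,dy=-2->D
  (2,3):dx=-6,dy=+3->D; (2,4):dx=-1,dy=-5->C; (2,5):dx=-8,dy=-9->C; (2,6):dx=-7,dy=-2->C
  (2,7):dx=+3,dy=-6->D; (2,8):dx=-2,dy=+2->D; (2,9):dx=+1,dy=+6->C; (3,4):dx=+5,dy=-8->D
  (3,5):dx=-2,dy=-12->C; (3,6):dx=-1,dy=-5->C; (3,7):dx=+9,dy=-9->D; (3,8):dx=+4,dy=-1->D
  (3,9):dx=+7,dy=+3->C; (4,5):dx=-7,dy=-4->C; (4,6):dx=-6,dy=+3->D; (4,7):dx=+4,dy=-1->D
  (4,8):dx=-1,dy=+7->D; (4,9):dx=+2,dy=+11->C; (5,6):dx=+1,dy=+7->C; (5,7):dx=+11,dy=+3->C
  (5,8):dx=+6,dy=+11->C; (5,9):dx=+9,dy=+15->C; (6,7):dx=+10,dy=-4->D; (6,8):dx=+5,dy=+4->C
  (6,9):dx=+8,dy=+8->C; (7,8):dx=-5,dy=+8->D; (7,9):dx=-2,dy=+12->D; (8,9):dx=+3,dy=+4->C
Step 2: C = 19, D = 17, total pairs = 36.
Step 3: tau = (C - D)/(n(n-1)/2) = (19 - 17)/36 = 0.055556.
Step 4: Exact two-sided p-value (enumerate n! = 362880 permutations of y under H0): p = 0.919455.
Step 5: alpha = 0.05. fail to reject H0.

tau_b = 0.0556 (C=19, D=17), p = 0.919455, fail to reject H0.


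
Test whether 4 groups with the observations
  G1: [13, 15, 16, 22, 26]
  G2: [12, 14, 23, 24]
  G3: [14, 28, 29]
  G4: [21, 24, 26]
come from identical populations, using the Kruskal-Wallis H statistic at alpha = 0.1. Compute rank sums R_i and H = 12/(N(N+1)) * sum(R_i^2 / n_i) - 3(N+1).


Step 1: Combine all N = 15 observations and assign midranks.
sorted (value, group, rank): (12,G2,1), (13,G1,2), (14,G2,3.5), (14,G3,3.5), (15,G1,5), (16,G1,6), (21,G4,7), (22,G1,8), (23,G2,9), (24,G2,10.5), (24,G4,10.5), (26,G1,12.5), (26,G4,12.5), (28,G3,14), (29,G3,15)
Step 2: Sum ranks within each group.
R_1 = 33.5 (n_1 = 5)
R_2 = 24 (n_2 = 4)
R_3 = 32.5 (n_3 = 3)
R_4 = 30 (n_4 = 3)
Step 3: H = 12/(N(N+1)) * sum(R_i^2/n_i) - 3(N+1)
     = 12/(15*16) * (33.5^2/5 + 24^2/4 + 32.5^2/3 + 30^2/3) - 3*16
     = 0.050000 * 1020.53 - 48
     = 3.026667.
Step 4: Ties present; correction factor C = 1 - 18/(15^3 - 15) = 0.994643. Corrected H = 3.026667 / 0.994643 = 3.042968.
Step 5: Under H0, H ~ chi^2(3); p-value = 0.385048.
Step 6: alpha = 0.1. fail to reject H0.

H = 3.0430, df = 3, p = 0.385048, fail to reject H0.


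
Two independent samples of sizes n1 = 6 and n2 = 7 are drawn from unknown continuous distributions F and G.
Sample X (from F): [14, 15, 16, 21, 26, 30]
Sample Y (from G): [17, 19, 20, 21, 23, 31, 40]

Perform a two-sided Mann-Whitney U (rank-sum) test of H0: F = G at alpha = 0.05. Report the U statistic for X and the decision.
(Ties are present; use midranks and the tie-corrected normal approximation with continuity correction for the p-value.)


Step 1: Combine and sort all 13 observations; assign midranks.
sorted (value, group): (14,X), (15,X), (16,X), (17,Y), (19,Y), (20,Y), (21,X), (21,Y), (23,Y), (26,X), (30,X), (31,Y), (40,Y)
ranks: 14->1, 15->2, 16->3, 17->4, 19->5, 20->6, 21->7.5, 21->7.5, 23->9, 26->10, 30->11, 31->12, 40->13
Step 2: Rank sum for X: R1 = 1 + 2 + 3 + 7.5 + 10 + 11 = 34.5.
Step 3: U_X = R1 - n1(n1+1)/2 = 34.5 - 6*7/2 = 34.5 - 21 = 13.5.
       U_Y = n1*n2 - U_X = 42 - 13.5 = 28.5.
Step 4: Ties are present, so use the tie-corrected normal approximation (with continuity correction) for the p-value.
Step 5: p-value = 0.316645; compare to alpha = 0.05. fail to reject H0.

U_X = 13.5, p = 0.316645, fail to reject H0 at alpha = 0.05.


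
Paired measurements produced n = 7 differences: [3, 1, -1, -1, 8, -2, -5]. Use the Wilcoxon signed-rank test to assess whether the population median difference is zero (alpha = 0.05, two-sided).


Step 1: Drop any zero differences (none here) and take |d_i|.
|d| = [3, 1, 1, 1, 8, 2, 5]
Step 2: Midrank |d_i| (ties get averaged ranks).
ranks: |3|->5, |1|->2, |1|->2, |1|->2, |8|->7, |2|->4, |5|->6
Step 3: Attach original signs; sum ranks with positive sign and with negative sign.
W+ = 5 + 2 + 7 = 14
W- = 2 + 2 + 4 + 6 = 14
(Check: W+ + W- = 28 should equal n(n+1)/2 = 28.)
Step 4: Test statistic W = min(W+, W-) = 14.
Step 5: Ties in |d|, so use the tie-corrected normal approximation.
        E[W] = n(n+1)/4 = 7*8/4 = 14.
        Tie groups: |d|=1 (t=3); sum(t^3 - t) = 24.
        Var[W] = n(n+1)(2n+1)/24 - sum(t^3-t)/48 = 840/24 - 24/48 = 34.5.
        z = (W - E[W]) / sqrt(Var[W]) = (14 - 14) / 5.8737 = 0.0000.
        Two-sided p = 2*Phi(z) = 1.000000.
Step 6: alpha = 0.05. fail to reject H0.

W+ = 14, W- = 14, W = min = 14, p = 1.000000, fail to reject H0.


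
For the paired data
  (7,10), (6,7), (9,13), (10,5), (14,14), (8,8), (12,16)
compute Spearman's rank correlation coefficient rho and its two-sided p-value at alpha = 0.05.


Step 1: Rank x and y separately (midranks; no ties here).
rank(x): 7->2, 6->1, 9->4, 10->5, 14->7, 8->3, 12->6
rank(y): 10->4, 7->2, 13->5, 5->1, 14->6, 8->3, 16->7
Step 2: d_i = R_x(i) - R_y(i); compute d_i^2.
  (2-4)^2=4, (1-2)^2=1, (4-5)^2=1, (5-1)^2=16, (7-6)^2=1, (3-3)^2=0, (6-7)^2=1
sum(d^2) = 24.
Step 3: rho = 1 - 6*24 / (7*(7^2 - 1)) = 1 - 144/336 = 0.571429.
Step 4: Under H0, t = rho * sqrt((n-2)/(1-rho^2)) = 1.5570 ~ t(5).
Step 5: Two-sided p-value from the t-distribution with 5 df = 0.180202.
Step 6: alpha = 0.05. fail to reject H0.

rho = 0.5714, p = 0.180202, fail to reject H0 at alpha = 0.05.


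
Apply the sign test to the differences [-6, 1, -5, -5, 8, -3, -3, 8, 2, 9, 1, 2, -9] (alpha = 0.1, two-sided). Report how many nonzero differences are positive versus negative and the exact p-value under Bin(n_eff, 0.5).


Step 1: Discard zero differences. Original n = 13; n_eff = number of nonzero differences = 13.
Nonzero differences (with sign): -6, +1, -5, -5, +8, -3, -3, +8, +2, +9, +1, +2, -9
Step 2: Count signs: positive = 7, negative = 6.
Step 3: Under H0: P(positive) = 0.5, so the number of positives S ~ Bin(13, 0.5).
Step 4: Two-sided exact p-value = sum of Bin(13,0.5) probabilities at or below the observed probability = 1.000000.
Step 5: alpha = 0.1. fail to reject H0.

n_eff = 13, pos = 7, neg = 6, p = 1.000000, fail to reject H0.


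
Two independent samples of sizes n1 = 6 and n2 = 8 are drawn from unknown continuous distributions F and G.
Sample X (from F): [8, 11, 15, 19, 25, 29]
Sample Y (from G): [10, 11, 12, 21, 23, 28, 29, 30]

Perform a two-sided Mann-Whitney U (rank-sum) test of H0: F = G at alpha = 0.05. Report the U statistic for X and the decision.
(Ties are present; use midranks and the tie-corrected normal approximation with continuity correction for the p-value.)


Step 1: Combine and sort all 14 observations; assign midranks.
sorted (value, group): (8,X), (10,Y), (11,X), (11,Y), (12,Y), (15,X), (19,X), (21,Y), (23,Y), (25,X), (28,Y), (29,X), (29,Y), (30,Y)
ranks: 8->1, 10->2, 11->3.5, 11->3.5, 12->5, 15->6, 19->7, 21->8, 23->9, 25->10, 28->11, 29->12.5, 29->12.5, 30->14
Step 2: Rank sum for X: R1 = 1 + 3.5 + 6 + 7 + 10 + 12.5 = 40.
Step 3: U_X = R1 - n1(n1+1)/2 = 40 - 6*7/2 = 40 - 21 = 19.
       U_Y = n1*n2 - U_X = 48 - 19 = 29.
Step 4: Ties are present, so use the tie-corrected normal approximation (with continuity correction) for the p-value.
Step 5: p-value = 0.560413; compare to alpha = 0.05. fail to reject H0.

U_X = 19, p = 0.560413, fail to reject H0 at alpha = 0.05.


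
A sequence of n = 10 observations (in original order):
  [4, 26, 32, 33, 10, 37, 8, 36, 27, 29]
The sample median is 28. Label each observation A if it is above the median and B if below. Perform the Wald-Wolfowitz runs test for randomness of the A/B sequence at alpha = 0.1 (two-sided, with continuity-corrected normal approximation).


Step 1: Compute median = 28; label A = above, B = below.
Labels in order: BBAABABABA  (n_A = 5, n_B = 5)
Step 2: Count runs R = 8.
Step 3: Under H0 (random ordering), E[R] = 2*n_A*n_B/(n_A+n_B) + 1 = 2*5*5/10 + 1 = 6.0000.
        Var[R] = 2*n_A*n_B*(2*n_A*n_B - n_A - n_B) / ((n_A+n_B)^2 * (n_A+n_B-1)) = 2000/900 = 2.2222.
        SD[R] = 1.4907.
Step 4: Continuity-corrected z = (R - 0.5 - E[R]) / SD[R] = (8 - 0.5 - 6.0000) / 1.4907 = 1.0062.
Step 5: Two-sided p-value via normal approximation = 2*(1 - Phi(|z|)) = 0.314305.
Step 6: alpha = 0.1. fail to reject H0.

R = 8, z = 1.0062, p = 0.314305, fail to reject H0.


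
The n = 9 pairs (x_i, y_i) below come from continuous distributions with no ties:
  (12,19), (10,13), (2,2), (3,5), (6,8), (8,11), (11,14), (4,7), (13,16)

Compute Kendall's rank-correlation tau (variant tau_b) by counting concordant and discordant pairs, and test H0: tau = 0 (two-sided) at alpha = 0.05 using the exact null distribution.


Step 1: Enumerate the 36 unordered pairs (i,j) with i<j and classify each by sign(x_j-x_i) * sign(y_j-y_i).
  (1,2):dx=-2,dy=-6->C; (1,3):dx=-10,dy=-17->C; (1,4):dx=-9,dy=-14->C; (1,5):dx=-6,dy=-11->C
  (1,6):dx=-4,dy=-8->C; (1,7):dx=-1,dy=-5->C; (1,8):dx=-8,dy=-12->C; (1,9):dx=+1,dy=-3->D
  (2,3):dx=-8,dy=-11->C; (2,4):dx=-7,dy=-8->C; (2,5):dx=-4,dy=-5->C; (2,6):dx=-2,dy=-2->C
  (2,7):dx=+1,dy=+1->C; (2,8):dx=-6,dy=-6->C; (2,9):dx=+3,dy=+3->C; (3,4):dx=+1,dy=+3->C
  (3,5):dx=+4,dy=+6->C; (3,6):dx=+6,dy=+9->C; (3,7):dx=+9,dy=+12->C; (3,8):dx=+2,dy=+5->C
  (3,9):dx=+11,dy=+14->C; (4,5):dx=+3,dy=+3->C; (4,6):dx=+5,dy=+6->C; (4,7):dx=+8,dy=+9->C
  (4,8):dx=+1,dy=+2->C; (4,9):dx=+10,dy=+11->C; (5,6):dx=+2,dy=+3->C; (5,7):dx=+5,dy=+6->C
  (5,8):dx=-2,dy=-1->C; (5,9):dx=+7,dy=+8->C; (6,7):dx=+3,dy=+3->C; (6,8):dx=-4,dy=-4->C
  (6,9):dx=+5,dy=+5->C; (7,8):dx=-7,dy=-7->C; (7,9):dx=+2,dy=+2->C; (8,9):dx=+9,dy=+9->C
Step 2: C = 35, D = 1, total pairs = 36.
Step 3: tau = (C - D)/(n(n-1)/2) = (35 - 1)/36 = 0.944444.
Step 4: Exact two-sided p-value (enumerate n! = 362880 permutations of y under H0): p = 0.000050.
Step 5: alpha = 0.05. reject H0.

tau_b = 0.9444 (C=35, D=1), p = 0.000050, reject H0.
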